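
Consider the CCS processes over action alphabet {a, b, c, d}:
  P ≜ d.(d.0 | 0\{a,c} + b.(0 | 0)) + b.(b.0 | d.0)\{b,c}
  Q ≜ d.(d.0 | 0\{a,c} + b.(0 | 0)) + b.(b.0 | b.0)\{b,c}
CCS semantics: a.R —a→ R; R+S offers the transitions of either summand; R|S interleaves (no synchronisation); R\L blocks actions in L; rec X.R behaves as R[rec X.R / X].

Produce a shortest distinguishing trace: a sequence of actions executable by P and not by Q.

P's transition system — 6 states:
  s0 = d.(d.0 | 0\{a,c} + b.(0 | 0)) + b.(b.0 | d.0)\{b,c} → ··b··> s1, ··d··> s2
  s1 = (b.0 | d.0)\{b,c} → ··d··> s3
  s2 = d.0 | 0\{a,c} + b.(0 | 0) → ··b··> s4, ··d··> s5
  s3 = (b.0 | 0)\{b,c} → deadlocked
  s4 = 0 | 0 → deadlocked
  s5 = 0 | 0\{a,c} → deadlocked
Q's transition system — 5 states:
  t0 = d.(d.0 | 0\{a,c} + b.(0 | 0)) + b.(b.0 | b.0)\{b,c} → ··b··> t1, ··d··> t2
  t1 = (b.0 | b.0)\{b,c} → deadlocked
  t2 = d.0 | 0\{a,c} + b.(0 | 0) → ··b··> t3, ··d··> t4
  t3 = 0 | 0 → deadlocked
  t4 = 0 | 0\{a,c} → deadlocked
Run σ = ⟨bd⟩ on P: start {s0}
  step 1 (b): {s1}
  step 2 (d): {s3}
  P completes σ.
Run σ = ⟨bd⟩ on Q: start {t0}
  step 1 (b): {t1}
  step 2 (d): ∅  — Q cannot continue

bd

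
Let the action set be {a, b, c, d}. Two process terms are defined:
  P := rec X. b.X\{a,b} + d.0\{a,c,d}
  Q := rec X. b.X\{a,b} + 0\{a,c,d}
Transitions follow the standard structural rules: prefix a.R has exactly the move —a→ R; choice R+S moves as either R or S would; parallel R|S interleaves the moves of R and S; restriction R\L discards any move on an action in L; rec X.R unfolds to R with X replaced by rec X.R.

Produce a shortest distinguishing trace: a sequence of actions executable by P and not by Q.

d

P's transition system — 4 states:
  p0 = rec X. b.X\{a,b} + d.0\{a,c,d} ⊢ ··b··> p1, ··d··> p2
  p1 = (rec X. b.X\{a,b} + d.0\{a,c,d})\{a,b} ⊢ ··d··> p3
  p2 = 0\{a,c,d} ⊢ deadlocked
  p3 = 0\{a,c,d}\{a,b} ⊢ deadlocked
Q's transition system — 2 states:
  q0 = rec X. b.X\{a,b} + 0\{a,c,d} ⊢ ··b··> q1
  q1 = (rec X. b.X\{a,b} + 0\{a,c,d})\{a,b} ⊢ deadlocked
Executing d from P (initial set {p0}):
  [1] d ⇒ {p2}
  P completes σ.
Executing d from Q (initial set {q0}):
  [1] d ⇒ no successor for Q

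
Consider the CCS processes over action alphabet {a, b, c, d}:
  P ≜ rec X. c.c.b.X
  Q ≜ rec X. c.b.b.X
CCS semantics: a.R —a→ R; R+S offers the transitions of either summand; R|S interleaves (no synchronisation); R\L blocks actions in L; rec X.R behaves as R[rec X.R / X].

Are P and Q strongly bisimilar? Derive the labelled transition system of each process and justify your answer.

Reachable graph of P (3 states):
  m0 = rec X. c.c.b.X has moves ··c··> m1
  m1 = c.b.(rec X. c.c.b.X) has moves ··c··> m2
  m2 = b.(rec X. c.c.b.X) has moves ··b··> m0
Reachable graph of Q (3 states):
  n0 = rec X. c.b.b.X has moves ··c··> n1
  n1 = b.b.(rec X. c.b.b.X) has moves ··b··> n2
  n2 = b.(rec X. c.b.b.X) has moves ··b··> n0
Partition-refinement fixed point:
  B0 = {m0}
  B1 = {m1}
  B2 = {m2}
  B3 = {n0}
  B4 = {n1}
  B5 = {n2}
m0 ∈ B0, n0 ∈ B3 → different blocks

P ≁ Q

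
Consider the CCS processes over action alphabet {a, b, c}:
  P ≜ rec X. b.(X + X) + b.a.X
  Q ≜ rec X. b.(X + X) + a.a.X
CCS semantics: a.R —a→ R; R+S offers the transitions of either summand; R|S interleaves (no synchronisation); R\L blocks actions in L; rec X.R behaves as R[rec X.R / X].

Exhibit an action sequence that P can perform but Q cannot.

bab

Reachable graph of P (3 states):
  p0 = rec X. b.(X + X) + b.a.X has moves —b→ p1, —b→ p2
  p1 = (rec X. b.(X + X) + b.a.X) + (rec X. b.(X + X) + b.a.X) has moves —b→ p1, —b→ p2
  p2 = a.(rec X. b.(X + X) + b.a.X) has moves —a→ p0
Reachable graph of Q (3 states):
  q0 = rec X. b.(X + X) + a.a.X has moves —a→ q1, —b→ q2
  q1 = a.(rec X. b.(X + X) + a.a.X) has moves —a→ q0
  q2 = (rec X. b.(X + X) + a.a.X) + (rec X. b.(X + X) + a.a.X) has moves —a→ q1, —b→ q2
Trace ⟨bab⟩ through P, begin at {p0}:
  [1] b ⇒ {p1, p2}
  [2] a ⇒ {p0}
  [3] b ⇒ {p1, p2}
  — P admits the full trace.
Trace ⟨bab⟩ through Q, begin at {q0}:
  [1] b ⇒ {q2}
  [2] a ⇒ {q1}
  [3] b ⇒ no successor for Q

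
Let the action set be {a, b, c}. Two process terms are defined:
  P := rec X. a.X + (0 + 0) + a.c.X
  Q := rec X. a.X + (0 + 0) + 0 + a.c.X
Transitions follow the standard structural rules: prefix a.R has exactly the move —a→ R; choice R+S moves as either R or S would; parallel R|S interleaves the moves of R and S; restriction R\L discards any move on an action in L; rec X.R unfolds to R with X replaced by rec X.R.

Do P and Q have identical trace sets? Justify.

trace-equivalent

P's transition system — 2 states:
  u0 = rec X. a.X + (0 + 0) + a.c.X has moves --a--▸ u0, --a--▸ u1
  u1 = c.(rec X. a.X + (0 + 0) + a.c.X) has moves --c--▸ u0
Q's transition system — 2 states:
  v0 = rec X. a.X + (0 + 0) + 0 + a.c.X has moves --a--▸ v0, --a--▸ v1
  v1 = c.(rec X. a.X + (0 + 0) + 0 + a.c.X) has moves --c--▸ v0
Coarsest stable partition (strong bisimilarity classes):
  B0 = {u0, v0}
  B1 = {u1, v1}
u0 ∈ B0, v0 ∈ B0 → same block
Bisimilar ⇒ trace-equivalent.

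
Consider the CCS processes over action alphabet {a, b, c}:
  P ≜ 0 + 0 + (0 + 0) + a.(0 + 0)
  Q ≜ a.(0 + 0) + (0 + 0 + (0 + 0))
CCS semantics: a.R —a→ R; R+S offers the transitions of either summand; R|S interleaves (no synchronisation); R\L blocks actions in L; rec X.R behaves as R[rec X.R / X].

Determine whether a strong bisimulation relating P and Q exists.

LTS(P): 2 reachable states
  u0 = 0 + 0 + (0 + 0) + a.(0 + 0) :: -a-> u1
  u1 = 0 + 0 :: stopped
LTS(Q): 2 reachable states
  v0 = a.(0 + 0) + (0 + 0 + (0 + 0)) :: -a-> v1
  v1 = 0 + 0 :: stopped
Bisimilarity quotient blocks:
  B0 = {u0, v0}
  B1 = {u1, v1}
u0 ∈ B0, v0 ∈ B0 → same block

bisimilar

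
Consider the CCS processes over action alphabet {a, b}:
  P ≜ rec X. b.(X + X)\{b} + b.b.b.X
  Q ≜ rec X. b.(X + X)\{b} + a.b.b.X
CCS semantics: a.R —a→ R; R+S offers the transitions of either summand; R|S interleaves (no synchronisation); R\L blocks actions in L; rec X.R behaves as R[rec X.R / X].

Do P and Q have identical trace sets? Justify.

trace-distinct — witness ⟨bb⟩

LTS(P): 4 reachable states
  p0 = rec X. b.(X + X)\{b} + b.b.b.X | =b=> p1, =b=> p2
  p1 = ((rec X. b.(X + X)\{b} + b.b.b.X) + (rec X. b.(X + X)\{b} + b.b.b.X))\{b} | ∅
  p2 = b.b.(rec X. b.(X + X)\{b} + b.b.b.X) | =b=> p3
  p3 = b.(rec X. b.(X + X)\{b} + b.b.b.X) | =b=> p0
LTS(Q): 5 reachable states
  q0 = rec X. b.(X + X)\{b} + a.b.b.X | =a=> q1, =b=> q2
  q1 = b.b.(rec X. b.(X + X)\{b} + a.b.b.X) | =b=> q3
  q2 = ((rec X. b.(X + X)\{b} + a.b.b.X) + (rec X. b.(X + X)\{b} + a.b.b.X))\{b} | =a=> q4
  q3 = b.(rec X. b.(X + X)\{b} + a.b.b.X) | =b=> q0
  q4 = (b.b.(rec X. b.(X + X)\{b} + a.b.b.X))\{b} | ∅
Executing bb from P (initial set {p0}):
  after b @ step 1: {p1, p2}
  after b @ step 2: {p3}
  P completes σ.
Executing bb from Q (initial set {q0}):
  after b @ step 1: {q2}
  after b @ step 2: ∅ (Q stuck)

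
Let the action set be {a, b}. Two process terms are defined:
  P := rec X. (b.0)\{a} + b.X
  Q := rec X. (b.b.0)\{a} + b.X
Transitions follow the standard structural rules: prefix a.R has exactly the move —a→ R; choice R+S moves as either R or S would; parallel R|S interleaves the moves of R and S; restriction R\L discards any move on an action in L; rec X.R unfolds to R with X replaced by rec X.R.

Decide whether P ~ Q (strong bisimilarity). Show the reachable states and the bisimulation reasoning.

NO

Reachable graph of P (2 states):
  u0 = rec X. (b.0)\{a} + b.X | =b=> u0, =b=> u1
  u1 = 0\{a} | ·
Reachable graph of Q (3 states):
  v0 = rec X. (b.b.0)\{a} + b.X | =b=> v0, =b=> v1
  v1 = (b.0)\{a} | =b=> v2
  v2 = 0\{a} | ·
Partition-refinement fixed point:
  B0 = {u0}
  B1 = {u1, v2}
  B2 = {v0}
  B3 = {v1}
u0 ∈ B0, v0 ∈ B2 → different blocks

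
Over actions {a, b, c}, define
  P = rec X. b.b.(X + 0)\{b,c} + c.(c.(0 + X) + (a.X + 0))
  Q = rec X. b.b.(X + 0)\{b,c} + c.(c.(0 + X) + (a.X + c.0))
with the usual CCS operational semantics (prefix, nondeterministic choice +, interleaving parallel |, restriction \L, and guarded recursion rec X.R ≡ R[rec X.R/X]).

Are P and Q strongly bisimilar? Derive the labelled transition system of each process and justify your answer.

Reachable graph of P (5 states):
  s0 = rec X. b.b.(X + 0)\{b,c} + c.(c.(0 + X) + (a.X + 0)) → —b→ s1, —c→ s2
  s1 = b.((rec X. b.b.(X + 0)\{b,c} + c.(c.(0 + X) + (a.X + 0))) + 0)\{b,c} → —b→ s3
  s2 = c.(0 + (rec X. b.b.(X + 0)\{b,c} + c.(c.(0 + X) + (a.X + 0)))) + (a.(rec X. b.b.(X + 0)\{b,c} + c.(c.(0 + X) + (a.X + 0))) + 0) → —a→ s0, —c→ s4
  s3 = ((rec X. b.b.(X + 0)\{b,c} + c.(c.(0 + X) + (a.X + 0))) + 0)\{b,c} → ∅
  s4 = 0 + (rec X. b.b.(X + 0)\{b,c} + c.(c.(0 + X) + (a.X + 0))) → —b→ s1, —c→ s2
Reachable graph of Q (6 states):
  t0 = rec X. b.b.(X + 0)\{b,c} + c.(c.(0 + X) + (a.X + c.0)) → —b→ t1, —c→ t2
  t1 = b.((rec X. b.b.(X + 0)\{b,c} + c.(c.(0 + X) + (a.X + c.0))) + 0)\{b,c} → —b→ t3
  t2 = c.(0 + (rec X. b.b.(X + 0)\{b,c} + c.(c.(0 + X) + (a.X + c.0)))) + (a.(rec X. b.b.(X + 0)\{b,c} + c.(c.(0 + X) + (a.X + c.0))) + c.0) → —a→ t0, —c→ t4, —c→ t5
  t3 = ((rec X. b.b.(X + 0)\{b,c} + c.(c.(0 + X) + (a.X + c.0))) + 0)\{b,c} → ∅
  t4 = 0 → ∅
  t5 = 0 + (rec X. b.b.(X + 0)\{b,c} + c.(c.(0 + X) + (a.X + c.0))) → —b→ t1, —c→ t2
Coarsest stable partition (strong bisimilarity classes):
  B0 = {s0, s4}
  B1 = {s2}
  B2 = {s1, t1}
  B3 = {s3, t3, t4}
  B4 = {t0, t5}
  B5 = {t2}
s0 ∈ B0, t0 ∈ B4 → different blocks

not bisimilar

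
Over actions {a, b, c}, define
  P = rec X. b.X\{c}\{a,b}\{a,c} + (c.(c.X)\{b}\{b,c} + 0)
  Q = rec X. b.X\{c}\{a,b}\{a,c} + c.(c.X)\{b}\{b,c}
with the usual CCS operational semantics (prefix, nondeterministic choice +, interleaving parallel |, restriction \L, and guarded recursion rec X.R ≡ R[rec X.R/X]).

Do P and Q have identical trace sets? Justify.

Reachable graph of P (3 states):
  m0 = rec X. b.X\{c}\{a,b}\{a,c} + (c.(c.X)\{b}\{b,c} + 0) | ··b··> m1, ··c··> m2
  m1 = (rec X. b.X\{c}\{a,b}\{a,c} + (c.(c.X)\{b}\{b,c} + 0))\{c}\{a,b}\{a,c} | ∅
  m2 = (c.(rec X. b.X\{c}\{a,b}\{a,c} + (c.(c.X)\{b}\{b,c} + 0)))\{b}\{b,c} | ∅
Reachable graph of Q (3 states):
  n0 = rec X. b.X\{c}\{a,b}\{a,c} + c.(c.X)\{b}\{b,c} | ··b··> n1, ··c··> n2
  n1 = (rec X. b.X\{c}\{a,b}\{a,c} + c.(c.X)\{b}\{b,c})\{c}\{a,b}\{a,c} | ∅
  n2 = (c.(rec X. b.X\{c}\{a,b}\{a,c} + c.(c.X)\{b}\{b,c}))\{b}\{b,c} | ∅
Partition-refinement fixed point:
  B0 = {m0, n0}
  B1 = {m1, m2, n1, n2}
m0 ∈ B0, n0 ∈ B0 → same block
Bisimilar ⇒ trace-equivalent.

trace-equivalent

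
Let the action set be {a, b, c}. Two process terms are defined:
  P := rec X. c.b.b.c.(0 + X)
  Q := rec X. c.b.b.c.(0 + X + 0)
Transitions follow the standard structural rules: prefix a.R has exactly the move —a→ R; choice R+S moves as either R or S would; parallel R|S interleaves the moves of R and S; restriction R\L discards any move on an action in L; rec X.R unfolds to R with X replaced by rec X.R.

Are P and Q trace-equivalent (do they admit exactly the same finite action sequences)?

traces(P) = traces(Q)

Reachable graph of P (5 states):
  m0 = rec X. c.b.b.c.(0 + X) ⊢ ··c··> m1
  m1 = b.b.c.(0 + (rec X. c.b.b.c.(0 + X))) ⊢ ··b··> m2
  m2 = b.c.(0 + (rec X. c.b.b.c.(0 + X))) ⊢ ··b··> m3
  m3 = c.(0 + (rec X. c.b.b.c.(0 + X))) ⊢ ··c··> m4
  m4 = 0 + (rec X. c.b.b.c.(0 + X)) ⊢ ··c··> m1
Reachable graph of Q (5 states):
  n0 = rec X. c.b.b.c.(0 + X + 0) ⊢ ··c··> n1
  n1 = b.b.c.(0 + (rec X. c.b.b.c.(0 + X + 0)) + 0) ⊢ ··b··> n2
  n2 = b.c.(0 + (rec X. c.b.b.c.(0 + X + 0)) + 0) ⊢ ··b··> n3
  n3 = c.(0 + (rec X. c.b.b.c.(0 + X + 0)) + 0) ⊢ ··c··> n4
  n4 = 0 + (rec X. c.b.b.c.(0 + X + 0)) + 0 ⊢ ··c··> n1
Partition-refinement fixed point:
  B0 = {m0, m4, n0, n4}
  B1 = {m1, n1}
  B2 = {m2, n2}
  B3 = {m3, n3}
m0 ∈ B0, n0 ∈ B0 → same block
Bisimilar ⇒ trace-equivalent.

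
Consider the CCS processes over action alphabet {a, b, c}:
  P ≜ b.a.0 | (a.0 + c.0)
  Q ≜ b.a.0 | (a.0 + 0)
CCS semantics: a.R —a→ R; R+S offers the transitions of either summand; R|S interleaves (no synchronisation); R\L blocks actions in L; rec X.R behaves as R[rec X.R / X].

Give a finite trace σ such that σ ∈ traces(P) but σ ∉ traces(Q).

LTS(P): 6 reachable states
  s0 = b.a.0 | (a.0 + c.0) → --a--▸ s1, --b--▸ s2, --c--▸ s1
  s1 = b.a.0 | 0 → --b--▸ s3
  s2 = a.0 | (a.0 + c.0) → --a--▸ s3, --a--▸ s4, --c--▸ s3
  s3 = a.0 | 0 → --a--▸ s5
  s4 = 0 | (a.0 + c.0) → --a--▸ s5, --c--▸ s5
  s5 = 0 | 0 → ∅
LTS(Q): 6 reachable states
  t0 = b.a.0 | (a.0 + 0) → --a--▸ t1, --b--▸ t2
  t1 = b.a.0 | 0 → --b--▸ t3
  t2 = a.0 | (a.0 + 0) → --a--▸ t3, --a--▸ t4
  t3 = a.0 | 0 → --a--▸ t5
  t4 = 0 | (a.0 + 0) → --a--▸ t5
  t5 = 0 | 0 → ∅
Trace ⟨c⟩ through P, begin at {s0}:
  step 1 (c): {s1}
  P completes σ.
Trace ⟨c⟩ through Q, begin at {t0}:
  step 1 (c): ∅ (Q stuck)

c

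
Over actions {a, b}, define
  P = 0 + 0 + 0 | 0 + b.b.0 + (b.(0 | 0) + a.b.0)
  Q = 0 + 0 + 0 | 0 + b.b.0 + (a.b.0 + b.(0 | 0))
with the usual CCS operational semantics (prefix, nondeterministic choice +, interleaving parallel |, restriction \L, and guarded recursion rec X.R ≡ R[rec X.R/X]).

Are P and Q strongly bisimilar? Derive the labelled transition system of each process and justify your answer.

P's transition system — 4 states:
  m0 = 0 + 0 + 0 | 0 + b.b.0 + (b.(0 | 0) + a.b.0) has moves --a--▸ m1, --b--▸ m1, --b--▸ m2
  m1 = b.0 has moves --b--▸ m3
  m2 = 0 | 0 has moves ·
  m3 = 0 has moves ·
Q's transition system — 4 states:
  n0 = 0 + 0 + 0 | 0 + b.b.0 + (a.b.0 + b.(0 | 0)) has moves --a--▸ n1, --b--▸ n1, --b--▸ n2
  n1 = b.0 has moves --b--▸ n3
  n2 = 0 | 0 has moves ·
  n3 = 0 has moves ·
Bisimilarity quotient blocks:
  B0 = {m0, n0}
  B1 = {m1, n1}
  B2 = {m2, m3, n2, n3}
m0 ∈ B0, n0 ∈ B0 → same block

P ~ Q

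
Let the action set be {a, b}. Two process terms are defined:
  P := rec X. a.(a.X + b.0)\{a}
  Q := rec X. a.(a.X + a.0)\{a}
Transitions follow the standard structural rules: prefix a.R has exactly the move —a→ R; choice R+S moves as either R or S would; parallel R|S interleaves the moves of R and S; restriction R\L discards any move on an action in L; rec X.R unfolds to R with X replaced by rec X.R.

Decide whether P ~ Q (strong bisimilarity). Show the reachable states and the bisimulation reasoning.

not bisimilar

P's transition system — 3 states:
  m0 = rec X. a.(a.X + b.0)\{a} :: --a--▸ m1
  m1 = (a.(rec X. a.(a.X + b.0)\{a}) + b.0)\{a} :: --b--▸ m2
  m2 = 0\{a} :: ∅
Q's transition system — 2 states:
  n0 = rec X. a.(a.X + a.0)\{a} :: --a--▸ n1
  n1 = (a.(rec X. a.(a.X + a.0)\{a}) + a.0)\{a} :: ∅
Partition-refinement fixed point:
  B0 = {m0}
  B1 = {m1}
  B2 = {m2, n1}
  B3 = {n0}
m0 ∈ B0, n0 ∈ B3 → different blocks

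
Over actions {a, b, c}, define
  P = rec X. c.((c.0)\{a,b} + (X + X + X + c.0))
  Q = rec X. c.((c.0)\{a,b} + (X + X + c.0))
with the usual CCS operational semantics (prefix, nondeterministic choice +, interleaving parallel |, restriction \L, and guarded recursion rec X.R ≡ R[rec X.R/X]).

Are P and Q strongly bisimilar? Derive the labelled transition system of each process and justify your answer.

LTS(P): 4 reachable states
  s0 = rec X. c.((c.0)\{a,b} + (X + X + X + c.0)) | ··c··> s1
  s1 = (c.0)\{a,b} + ((rec X. c.((c.0)\{a,b} + (X + X + X + c.0))) + (rec X. c.((c.0)\{a,b} + (X + X + X + c.0))) + (rec X. c.((c.0)\{a,b} + (X + X + X + c.0))) + c.0) | ··c··> s1, ··c··> s2, ··c··> s3
  s2 = 0 | (no moves)
  s3 = 0\{a,b} | (no moves)
LTS(Q): 4 reachable states
  t0 = rec X. c.((c.0)\{a,b} + (X + X + c.0)) | ··c··> t1
  t1 = (c.0)\{a,b} + ((rec X. c.((c.0)\{a,b} + (X + X + c.0))) + (rec X. c.((c.0)\{a,b} + (X + X + c.0))) + c.0) | ··c··> t1, ··c··> t2, ··c··> t3
  t2 = 0 | (no moves)
  t3 = 0\{a,b} | (no moves)
Partition-refinement fixed point:
  B0 = {s0, t0}
  B1 = {s1, t1}
  B2 = {s2, s3, t2, t3}
s0 ∈ B0, t0 ∈ B0 → same block

YES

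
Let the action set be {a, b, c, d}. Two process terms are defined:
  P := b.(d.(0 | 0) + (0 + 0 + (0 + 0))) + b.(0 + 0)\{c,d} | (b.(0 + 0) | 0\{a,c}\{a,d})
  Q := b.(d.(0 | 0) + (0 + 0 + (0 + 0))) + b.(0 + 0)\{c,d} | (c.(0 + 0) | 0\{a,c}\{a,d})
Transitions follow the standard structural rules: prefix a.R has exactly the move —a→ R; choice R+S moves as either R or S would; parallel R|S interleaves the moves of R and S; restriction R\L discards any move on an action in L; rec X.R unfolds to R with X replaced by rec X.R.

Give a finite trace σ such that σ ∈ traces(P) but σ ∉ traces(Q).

LTS(P): 6 reachable states
  s0 = b.(d.(0 | 0) + (0 + 0 + (0 + 0))) + b.(0 + 0)\{c,d} | (b.(0 + 0) | 0\{a,c}\{a,d}) → =b=> s1, =b=> s2, =b=> s3
  s1 = (0 + 0)\{c,d} | (b.(0 + 0) | 0\{a,c}\{a,d}) → =b=> s4
  s2 = b.(0 + 0)\{c,d} | ((0 + 0) | 0\{a,c}\{a,d}) → =b=> s4
  s3 = d.(0 | 0) + (0 + 0 + (0 + 0)) → =d=> s5
  s4 = (0 + 0)\{c,d} | ((0 + 0) | 0\{a,c}\{a,d}) → deadlocked
  s5 = 0 | 0 → deadlocked
LTS(Q): 6 reachable states
  t0 = b.(d.(0 | 0) + (0 + 0 + (0 + 0))) + b.(0 + 0)\{c,d} | (c.(0 + 0) | 0\{a,c}\{a,d}) → =b=> t1, =b=> t2, =c=> t3
  t1 = (0 + 0)\{c,d} | (c.(0 + 0) | 0\{a,c}\{a,d}) → =c=> t4
  t2 = d.(0 | 0) + (0 + 0 + (0 + 0)) → =d=> t5
  t3 = b.(0 + 0)\{c,d} | ((0 + 0) | 0\{a,c}\{a,d}) → =b=> t4
  t4 = (0 + 0)\{c,d} | ((0 + 0) | 0\{a,c}\{a,d}) → deadlocked
  t5 = 0 | 0 → deadlocked
Run σ = ⟨bb⟩ on P: start {s0}
  step 1 (b): {s1, s2, s3}
  step 2 (b): {s4}
  ✓ P
Run σ = ⟨bb⟩ on Q: start {t0}
  step 1 (b): {t1, t2}
  step 2 (b): no successor for Q

bb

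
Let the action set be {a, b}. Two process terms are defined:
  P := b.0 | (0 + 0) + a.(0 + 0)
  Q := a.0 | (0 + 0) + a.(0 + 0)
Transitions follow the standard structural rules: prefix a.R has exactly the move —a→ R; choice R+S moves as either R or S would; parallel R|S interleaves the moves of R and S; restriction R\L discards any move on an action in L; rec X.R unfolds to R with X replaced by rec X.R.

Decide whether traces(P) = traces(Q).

LTS(P): 3 reachable states
  p0 = b.0 | (0 + 0) + a.(0 + 0) :: -a-> p1, -b-> p2
  p1 = 0 + 0 :: deadlocked
  p2 = 0 | (0 + 0) :: deadlocked
LTS(Q): 3 reachable states
  q0 = a.0 | (0 + 0) + a.(0 + 0) :: -a-> q1, -a-> q2
  q1 = 0 + 0 :: deadlocked
  q2 = 0 | (0 + 0) :: deadlocked
Executing b from P (initial set {p0}):
  step 1 (b): {p2}
  P completes σ.
Executing b from Q (initial set {q0}):
  step 1 (b): ∅  — Q cannot continue

NO — witness ⟨b⟩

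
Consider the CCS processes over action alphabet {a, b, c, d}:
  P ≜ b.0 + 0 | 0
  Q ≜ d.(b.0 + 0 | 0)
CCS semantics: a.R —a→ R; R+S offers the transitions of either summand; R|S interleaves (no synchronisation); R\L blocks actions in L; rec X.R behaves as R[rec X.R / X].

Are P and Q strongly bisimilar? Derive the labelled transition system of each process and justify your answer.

P's transition system — 2 states:
  p0 = b.0 + 0 | 0 → ··b··> p1
  p1 = 0 → stopped
Q's transition system — 3 states:
  q0 = d.(b.0 + 0 | 0) → ··d··> q1
  q1 = b.0 + 0 | 0 → ··b··> q2
  q2 = 0 → stopped
Coarsest stable partition (strong bisimilarity classes):
  B0 = {p0, q1}
  B1 = {p1, q2}
  B2 = {q0}
p0 ∈ B0, q0 ∈ B2 → different blocks

P ≁ Q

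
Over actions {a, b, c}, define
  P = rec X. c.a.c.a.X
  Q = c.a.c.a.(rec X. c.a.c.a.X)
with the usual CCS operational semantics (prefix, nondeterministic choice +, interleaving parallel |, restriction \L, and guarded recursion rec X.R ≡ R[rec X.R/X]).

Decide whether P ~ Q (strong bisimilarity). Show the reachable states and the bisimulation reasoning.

bisimilar

Reachable graph of P (4 states):
  p0 = rec X. c.a.c.a.X ⊢ =c=> p1
  p1 = a.c.a.(rec X. c.a.c.a.X) ⊢ =a=> p2
  p2 = c.a.(rec X. c.a.c.a.X) ⊢ =c=> p3
  p3 = a.(rec X. c.a.c.a.X) ⊢ =a=> p0
Reachable graph of Q (5 states):
  q0 = c.a.c.a.(rec X. c.a.c.a.X) ⊢ =c=> q1
  q1 = a.c.a.(rec X. c.a.c.a.X) ⊢ =a=> q2
  q2 = c.a.(rec X. c.a.c.a.X) ⊢ =c=> q3
  q3 = a.(rec X. c.a.c.a.X) ⊢ =a=> q4
  q4 = rec X. c.a.c.a.X ⊢ =c=> q1
Bisimilarity quotient blocks:
  B0 = {p0, p2, q0, q2, q4}
  B1 = {p1, p3, q1, q3}
p0 ∈ B0, q0 ∈ B0 → same block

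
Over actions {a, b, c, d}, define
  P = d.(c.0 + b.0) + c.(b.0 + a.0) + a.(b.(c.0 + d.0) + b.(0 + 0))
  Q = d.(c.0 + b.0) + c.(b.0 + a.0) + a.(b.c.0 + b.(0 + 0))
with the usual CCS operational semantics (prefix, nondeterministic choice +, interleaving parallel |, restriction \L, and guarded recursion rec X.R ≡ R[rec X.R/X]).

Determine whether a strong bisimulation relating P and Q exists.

P's transition system — 7 states:
  m0 = d.(c.0 + b.0) + c.(b.0 + a.0) + a.(b.(c.0 + d.0) + b.(0 + 0)) → ··a··> m1, ··c··> m2, ··d··> m3
  m1 = b.(c.0 + d.0) + b.(0 + 0) → ··b··> m4, ··b··> m5
  m2 = b.0 + a.0 → ··a··> m6, ··b··> m6
  m3 = c.0 + b.0 → ··b··> m6, ··c··> m6
  m4 = 0 + 0 → deadlocked
  m5 = c.0 + d.0 → ··c··> m6, ··d··> m6
  m6 = 0 → deadlocked
Q's transition system — 7 states:
  n0 = d.(c.0 + b.0) + c.(b.0 + a.0) + a.(b.c.0 + b.(0 + 0)) → ··a··> n1, ··c··> n2, ··d··> n3
  n1 = b.c.0 + b.(0 + 0) → ··b··> n4, ··b··> n5
  n2 = b.0 + a.0 → ··a··> n6, ··b··> n6
  n3 = c.0 + b.0 → ··b··> n6, ··c··> n6
  n4 = 0 + 0 → deadlocked
  n5 = c.0 → ··c··> n6
  n6 = 0 → deadlocked
Bisimilarity quotient blocks:
  B0 = {m0}
  B1 = {m2, n2}
  B2 = {m4, m6, n4, n6}
  B3 = {m3, n3}
  B4 = {m1}
  B5 = {m5}
  B6 = {n0}
  B7 = {n1}
  B8 = {n5}
m0 ∈ B0, n0 ∈ B6 → different blocks

NO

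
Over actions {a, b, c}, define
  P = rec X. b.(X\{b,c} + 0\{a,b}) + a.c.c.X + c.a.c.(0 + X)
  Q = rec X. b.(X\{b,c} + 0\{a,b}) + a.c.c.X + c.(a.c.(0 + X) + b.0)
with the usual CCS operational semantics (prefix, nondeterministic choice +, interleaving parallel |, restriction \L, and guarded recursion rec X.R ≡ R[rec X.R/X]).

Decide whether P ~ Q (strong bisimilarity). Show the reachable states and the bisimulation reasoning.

NO

Reachable graph of P (8 states):
  u0 = rec X. b.(X\{b,c} + 0\{a,b}) + a.c.c.X + c.a.c.(0 + X) :: -a-> u1, -b-> u2, -c-> u3
  u1 = c.c.(rec X. b.(X\{b,c} + 0\{a,b}) + a.c.c.X + c.a.c.(0 + X)) :: -c-> u4
  u2 = (rec X. b.(X\{b,c} + 0\{a,b}) + a.c.c.X + c.a.c.(0 + X))\{b,c} + 0\{a,b} :: -a-> u5
  u3 = a.c.(0 + (rec X. b.(X\{b,c} + 0\{a,b}) + a.c.c.X + c.a.c.(0 + X))) :: -a-> u6
  u4 = c.(rec X. b.(X\{b,c} + 0\{a,b}) + a.c.c.X + c.a.c.(0 + X)) :: -c-> u0
  u5 = (c.c.(rec X. b.(X\{b,c} + 0\{a,b}) + a.c.c.X + c.a.c.(0 + X)))\{b,c} :: ∅
  u6 = c.(0 + (rec X. b.(X\{b,c} + 0\{a,b}) + a.c.c.X + c.a.c.(0 + X))) :: -c-> u7
  u7 = 0 + (rec X. b.(X\{b,c} + 0\{a,b}) + a.c.c.X + c.a.c.(0 + X)) :: -a-> u1, -b-> u2, -c-> u3
Reachable graph of Q (9 states):
  v0 = rec X. b.(X\{b,c} + 0\{a,b}) + a.c.c.X + c.(a.c.(0 + X) + b.0) :: -a-> v1, -b-> v2, -c-> v3
  v1 = c.c.(rec X. b.(X\{b,c} + 0\{a,b}) + a.c.c.X + c.(a.c.(0 + X) + b.0)) :: -c-> v4
  v2 = (rec X. b.(X\{b,c} + 0\{a,b}) + a.c.c.X + c.(a.c.(0 + X) + b.0))\{b,c} + 0\{a,b} :: -a-> v5
  v3 = a.c.(0 + (rec X. b.(X\{b,c} + 0\{a,b}) + a.c.c.X + c.(a.c.(0 + X) + b.0))) + b.0 :: -a-> v6, -b-> v7
  v4 = c.(rec X. b.(X\{b,c} + 0\{a,b}) + a.c.c.X + c.(a.c.(0 + X) + b.0)) :: -c-> v0
  v5 = (c.c.(rec X. b.(X\{b,c} + 0\{a,b}) + a.c.c.X + c.(a.c.(0 + X) + b.0)))\{b,c} :: ∅
  v6 = c.(0 + (rec X. b.(X\{b,c} + 0\{a,b}) + a.c.c.X + c.(a.c.(0 + X) + b.0))) :: -c-> v8
  v7 = 0 :: ∅
  v8 = 0 + (rec X. b.(X\{b,c} + 0\{a,b}) + a.c.c.X + c.(a.c.(0 + X) + b.0)) :: -a-> v1, -b-> v2, -c-> v3
Bisimilarity quotient blocks:
  B0 = {u0, u7}
  B1 = {u1}
  B2 = {u4, u6}
  B3 = {u3}
  B4 = {u2, v2}
  B5 = {u5, v5, v7}
  B6 = {v0, v8}
  B7 = {v3}
  B8 = {v4, v6}
  B9 = {v1}
u0 ∈ B0, v0 ∈ B6 → different blocks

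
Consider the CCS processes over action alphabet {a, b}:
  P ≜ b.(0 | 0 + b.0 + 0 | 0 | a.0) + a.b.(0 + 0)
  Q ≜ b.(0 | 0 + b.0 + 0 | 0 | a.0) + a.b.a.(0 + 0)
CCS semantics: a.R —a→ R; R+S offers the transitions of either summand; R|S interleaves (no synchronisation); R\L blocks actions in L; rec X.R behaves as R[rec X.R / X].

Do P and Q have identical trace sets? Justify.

traces(P) ≠ traces(Q) — witness ⟨aba⟩

LTS(P): 6 reachable states
  p0 = b.(0 | 0 + b.0 + 0 | 0 | a.0) + a.b.(0 + 0) | =a=> p1, =b=> p2
  p1 = b.(0 + 0) | =b=> p3
  p2 = 0 | 0 + b.0 + 0 | 0 | a.0 | =a=> p4, =b=> p5
  p3 = 0 + 0 | deadlocked
  p4 = 0 | 0 | 0 | deadlocked
  p5 = 0 | deadlocked
LTS(Q): 7 reachable states
  q0 = b.(0 | 0 + b.0 + 0 | 0 | a.0) + a.b.a.(0 + 0) | =a=> q1, =b=> q2
  q1 = b.a.(0 + 0) | =b=> q3
  q2 = 0 | 0 + b.0 + 0 | 0 | a.0 | =a=> q4, =b=> q5
  q3 = a.(0 + 0) | =a=> q6
  q4 = 0 | 0 | 0 | deadlocked
  q5 = 0 | deadlocked
  q6 = 0 + 0 | deadlocked
Executing aba from Q (initial set {q0}):
  [1] a ⇒ {q1}
  [2] b ⇒ {q3}
  [3] a ⇒ {q6}
  — Q admits the full trace.
Executing aba from P (initial set {p0}):
  [1] a ⇒ {p1}
  [2] b ⇒ {p3}
  [3] a ⇒ ∅  — P cannot continue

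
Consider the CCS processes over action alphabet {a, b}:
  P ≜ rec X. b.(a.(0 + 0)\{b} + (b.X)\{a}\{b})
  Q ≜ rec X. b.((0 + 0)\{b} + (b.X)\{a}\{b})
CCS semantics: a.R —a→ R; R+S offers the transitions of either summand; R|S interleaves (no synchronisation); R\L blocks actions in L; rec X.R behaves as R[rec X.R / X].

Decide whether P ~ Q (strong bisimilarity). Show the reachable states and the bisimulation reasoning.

P ≁ Q

P's transition system — 3 states:
  p0 = rec X. b.(a.(0 + 0)\{b} + (b.X)\{a}\{b}) | --b--▸ p1
  p1 = a.(0 + 0)\{b} + (b.(rec X. b.(a.(0 + 0)\{b} + (b.X)\{a}\{b})))\{a}\{b} | --a--▸ p2
  p2 = (0 + 0)\{b} | (no moves)
Q's transition system — 2 states:
  q0 = rec X. b.((0 + 0)\{b} + (b.X)\{a}\{b}) | --b--▸ q1
  q1 = (0 + 0)\{b} + (b.(rec X. b.((0 + 0)\{b} + (b.X)\{a}\{b})))\{a}\{b} | (no moves)
Bisimilarity quotient blocks:
  B0 = {p0}
  B1 = {p1}
  B2 = {p2, q1}
  B3 = {q0}
p0 ∈ B0, q0 ∈ B3 → different blocks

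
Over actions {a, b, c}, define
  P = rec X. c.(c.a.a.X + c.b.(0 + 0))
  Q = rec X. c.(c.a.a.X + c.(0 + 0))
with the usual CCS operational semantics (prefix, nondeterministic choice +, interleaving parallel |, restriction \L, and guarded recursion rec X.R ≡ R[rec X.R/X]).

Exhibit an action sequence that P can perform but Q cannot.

ccb

P's transition system — 6 states:
  p0 = rec X. c.(c.a.a.X + c.b.(0 + 0)) → —c→ p1
  p1 = c.a.a.(rec X. c.(c.a.a.X + c.b.(0 + 0))) + c.b.(0 + 0) → —c→ p2, —c→ p3
  p2 = a.a.(rec X. c.(c.a.a.X + c.b.(0 + 0))) → —a→ p4
  p3 = b.(0 + 0) → —b→ p5
  p4 = a.(rec X. c.(c.a.a.X + c.b.(0 + 0))) → —a→ p0
  p5 = 0 + 0 → (no moves)
Q's transition system — 5 states:
  q0 = rec X. c.(c.a.a.X + c.(0 + 0)) → —c→ q1
  q1 = c.a.a.(rec X. c.(c.a.a.X + c.(0 + 0))) + c.(0 + 0) → —c→ q2, —c→ q3
  q2 = 0 + 0 → (no moves)
  q3 = a.a.(rec X. c.(c.a.a.X + c.(0 + 0))) → —a→ q4
  q4 = a.(rec X. c.(c.a.a.X + c.(0 + 0))) → —a→ q0
Executing ccb from P (initial set {p0}):
  step 1 (c): {p1}
  step 2 (c): {p2, p3}
  step 3 (b): {p5}
  P completes σ.
Executing ccb from Q (initial set {q0}):
  step 1 (c): {q1}
  step 2 (c): {q2, q3}
  step 3 (b): ∅ (Q stuck)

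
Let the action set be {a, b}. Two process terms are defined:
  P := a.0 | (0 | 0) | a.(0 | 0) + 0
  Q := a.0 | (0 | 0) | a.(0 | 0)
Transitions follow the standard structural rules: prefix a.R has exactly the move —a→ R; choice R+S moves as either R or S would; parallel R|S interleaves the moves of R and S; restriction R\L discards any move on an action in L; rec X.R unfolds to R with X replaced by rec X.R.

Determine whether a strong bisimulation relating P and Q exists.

Reachable graph of P (4 states):
  p0 = a.0 | (0 | 0) | a.(0 | 0) + 0 → —a→ p1, —a→ p2
  p1 = 0 | (0 | 0) | a.(0 | 0) → —a→ p3
  p2 = a.0 | (0 | 0) | (0 | 0) → —a→ p3
  p3 = 0 | (0 | 0) | (0 | 0) → stopped
Reachable graph of Q (4 states):
  q0 = a.0 | (0 | 0) | a.(0 | 0) → —a→ q1, —a→ q2
  q1 = 0 | (0 | 0) | a.(0 | 0) → —a→ q3
  q2 = a.0 | (0 | 0) | (0 | 0) → —a→ q3
  q3 = 0 | (0 | 0) | (0 | 0) → stopped
Bisimilarity quotient blocks:
  B0 = {p0, q0}
  B1 = {p1, p2, q1, q2}
  B2 = {p3, q3}
p0 ∈ B0, q0 ∈ B0 → same block

P ~ Q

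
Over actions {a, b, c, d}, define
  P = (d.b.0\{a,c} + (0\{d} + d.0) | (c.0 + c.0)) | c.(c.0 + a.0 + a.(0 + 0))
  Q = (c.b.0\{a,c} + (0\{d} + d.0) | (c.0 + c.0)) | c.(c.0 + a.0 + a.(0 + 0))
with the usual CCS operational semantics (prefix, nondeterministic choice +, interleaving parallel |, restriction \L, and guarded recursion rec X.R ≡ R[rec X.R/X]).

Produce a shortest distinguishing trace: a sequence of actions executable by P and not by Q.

Reachable graph of P (24 states):
  s0 = (d.b.0\{a,c} + (0\{d} + d.0) | (c.0 + c.0)) | c.(c.0 + a.0 + a.(0 + 0)) | ··c··> s1, ··c··> s2, ··d··> s3, ··d··> s4
  s1 = (0\{d} + d.0) | 0 | c.(c.0 + a.0 + a.(0 + 0)) | ··c··> s5, ··d··> s6
  s2 = (d.b.0\{a,c} + (0\{d} + d.0) | (c.0 + c.0)) | (c.0 + a.0 + a.(0 + 0)) | ··a··> s7, ··a··> s8, ··c··> s5, ··c··> s8, ··d··> s10, ··d··> s9
  s3 = 0 | (c.0 + c.0) | c.(c.0 + a.0 + a.(0 + 0)) | ··c··> s6, ··c··> s9
  s4 = b.0\{a,c} | c.(c.0 + a.0 + a.(0 + 0)) | ··b··> s11, ··c··> s10
  s5 = (0\{d} + d.0) | 0 | (c.0 + a.0 + a.(0 + 0)) | ··a··> s12, ··a··> s13, ··c··> s13, ··d··> s14
  s6 = 0 | 0 | c.(c.0 + a.0 + a.(0 + 0)) | ··c··> s14
  s7 = (d.b.0\{a,c} + (0\{d} + d.0) | (c.0 + c.0)) | (0 + 0) | ··c··> s12, ··d··> s15, ··d··> s16
  s8 = (d.b.0\{a,c} + (0\{d} + d.0) | (c.0 + c.0)) | 0 | ··c··> s13, ··d··> s17, ··d··> s18
  s9 = 0 | (c.0 + c.0) | (c.0 + a.0 + a.(0 + 0)) | ··a··> s15, ··a··> s17, ··c··> s14, ··c··> s17
  s10 = b.0\{a,c} | (c.0 + a.0 + a.(0 + 0)) | ··a··> s16, ··a··> s18, ··b··> s19, ··c··> s18
  s11 = 0\{a,c} | c.(c.0 + a.0 + a.(0 + 0)) | ··c··> s19
  s12 = (0\{d} + d.0) | 0 | (0 + 0) | ··d··> s20
  s13 = (0\{d} + d.0) | 0 | 0 | ··d··> s21
  s14 = 0 | 0 | (c.0 + a.0 + a.(0 + 0)) | ··a··> s20, ··a··> s21, ··c··> s21
  s15 = 0 | (c.0 + c.0) | (0 + 0) | ··c··> s20
  s16 = b.0\{a,c} | (0 + 0) | ··b··> s22
  s17 = 0 | (c.0 + c.0) | 0 | ··c··> s21
  s18 = b.0\{a,c} | 0 | ··b··> s23
  s19 = 0\{a,c} | (c.0 + a.0 + a.(0 + 0)) | ··a··> s22, ··a··> s23, ··c··> s23
  s20 = 0 | 0 | (0 + 0) | ∅
  s21 = 0 | 0 | 0 | ∅
  s22 = 0\{a,c} | (0 + 0) | ∅
  s23 = 0\{a,c} | 0 | ∅
Reachable graph of Q (24 states):
  t0 = (c.b.0\{a,c} + (0\{d} + d.0) | (c.0 + c.0)) | c.(c.0 + a.0 + a.(0 + 0)) | ··c··> t1, ··c··> t2, ··c··> t3, ··d··> t4
  t1 = (0\{d} + d.0) | 0 | c.(c.0 + a.0 + a.(0 + 0)) | ··c··> t5, ··d··> t6
  t2 = (c.b.0\{a,c} + (0\{d} + d.0) | (c.0 + c.0)) | (c.0 + a.0 + a.(0 + 0)) | ··a··> t7, ··a··> t8, ··c··> t5, ··c··> t8, ··c··> t9, ··d··> t10
  t3 = b.0\{a,c} | c.(c.0 + a.0 + a.(0 + 0)) | ··b··> t11, ··c··> t9
  t4 = 0 | (c.0 + c.0) | c.(c.0 + a.0 + a.(0 + 0)) | ··c··> t10, ··c··> t6
  t5 = (0\{d} + d.0) | 0 | (c.0 + a.0 + a.(0 + 0)) | ··a··> t12, ··a··> t13, ··c··> t13, ··d··> t14
  t6 = 0 | 0 | c.(c.0 + a.0 + a.(0 + 0)) | ··c··> t14
  t7 = (c.b.0\{a,c} + (0\{d} + d.0) | (c.0 + c.0)) | (0 + 0) | ··c··> t12, ··c··> t15, ··d··> t16
  t8 = (c.b.0\{a,c} + (0\{d} + d.0) | (c.0 + c.0)) | 0 | ··c··> t13, ··c··> t17, ··d··> t18
  t9 = b.0\{a,c} | (c.0 + a.0 + a.(0 + 0)) | ··a··> t15, ··a··> t17, ··b··> t19, ··c··> t17
  t10 = 0 | (c.0 + c.0) | (c.0 + a.0 + a.(0 + 0)) | ··a··> t16, ··a··> t18, ··c··> t14, ··c··> t18
  t11 = 0\{a,c} | c.(c.0 + a.0 + a.(0 + 0)) | ··c··> t19
  t12 = (0\{d} + d.0) | 0 | (0 + 0) | ··d··> t20
  t13 = (0\{d} + d.0) | 0 | 0 | ··d··> t21
  t14 = 0 | 0 | (c.0 + a.0 + a.(0 + 0)) | ··a··> t20, ··a··> t21, ··c··> t21
  t15 = b.0\{a,c} | (0 + 0) | ··b··> t22
  t16 = 0 | (c.0 + c.0) | (0 + 0) | ··c··> t20
  t17 = b.0\{a,c} | 0 | ··b··> t23
  t18 = 0 | (c.0 + c.0) | 0 | ··c··> t21
  t19 = 0\{a,c} | (c.0 + a.0 + a.(0 + 0)) | ··a··> t22, ··a··> t23, ··c··> t23
  t20 = 0 | 0 | (0 + 0) | ∅
  t21 = 0 | 0 | 0 | ∅
  t22 = 0\{a,c} | (0 + 0) | ∅
  t23 = 0\{a,c} | 0 | ∅
Run σ = ⟨db⟩ on P: start {s0}
  step 1 (d): {s3, s4}
  step 2 (b): {s11}
  P completes σ.
Run σ = ⟨db⟩ on Q: start {t0}
  step 1 (d): {t4}
  step 2 (b): ∅  — Q cannot continue

db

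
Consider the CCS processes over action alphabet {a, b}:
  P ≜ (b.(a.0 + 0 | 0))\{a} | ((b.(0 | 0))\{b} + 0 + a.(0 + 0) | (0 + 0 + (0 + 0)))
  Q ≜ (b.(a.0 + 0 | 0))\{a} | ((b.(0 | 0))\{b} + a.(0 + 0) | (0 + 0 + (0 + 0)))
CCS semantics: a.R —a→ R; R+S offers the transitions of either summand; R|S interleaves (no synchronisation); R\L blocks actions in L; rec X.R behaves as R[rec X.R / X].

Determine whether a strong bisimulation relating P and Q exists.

LTS(P): 4 reachable states
  m0 = (b.(a.0 + 0 | 0))\{a} | ((b.(0 | 0))\{b} + 0 + a.(0 + 0) | (0 + 0 + (0 + 0))) | —a→ m1, —b→ m2
  m1 = (b.(a.0 + 0 | 0))\{a} | ((0 + 0) | (0 + 0 + (0 + 0))) | —b→ m3
  m2 = (a.0 + 0 | 0)\{a} | ((b.(0 | 0))\{b} + 0 + a.(0 + 0) | (0 + 0 + (0 + 0))) | —a→ m3
  m3 = (a.0 + 0 | 0)\{a} | ((0 + 0) | (0 + 0 + (0 + 0))) | ·
LTS(Q): 4 reachable states
  n0 = (b.(a.0 + 0 | 0))\{a} | ((b.(0 | 0))\{b} + a.(0 + 0) | (0 + 0 + (0 + 0))) | —a→ n1, —b→ n2
  n1 = (b.(a.0 + 0 | 0))\{a} | ((0 + 0) | (0 + 0 + (0 + 0))) | —b→ n3
  n2 = (a.0 + 0 | 0)\{a} | ((b.(0 | 0))\{b} + a.(0 + 0) | (0 + 0 + (0 + 0))) | —a→ n3
  n3 = (a.0 + 0 | 0)\{a} | ((0 + 0) | (0 + 0 + (0 + 0))) | ·
Partition-refinement fixed point:
  B0 = {m0, n0}
  B1 = {m1, n1}
  B2 = {m3, n3}
  B3 = {m2, n2}
m0 ∈ B0, n0 ∈ B0 → same block

P ~ Q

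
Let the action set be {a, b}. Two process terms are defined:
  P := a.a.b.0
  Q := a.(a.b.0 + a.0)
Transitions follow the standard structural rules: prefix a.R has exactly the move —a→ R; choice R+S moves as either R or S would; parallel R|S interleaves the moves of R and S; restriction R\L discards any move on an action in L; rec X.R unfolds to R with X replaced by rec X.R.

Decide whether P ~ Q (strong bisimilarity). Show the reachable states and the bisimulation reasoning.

NO

P's transition system — 4 states:
  p0 = a.a.b.0 ⊢ --a--▸ p1
  p1 = a.b.0 ⊢ --a--▸ p2
  p2 = b.0 ⊢ --b--▸ p3
  p3 = 0 ⊢ (no moves)
Q's transition system — 4 states:
  q0 = a.(a.b.0 + a.0) ⊢ --a--▸ q1
  q1 = a.b.0 + a.0 ⊢ --a--▸ q2, --a--▸ q3
  q2 = 0 ⊢ (no moves)
  q3 = b.0 ⊢ --b--▸ q2
Coarsest stable partition (strong bisimilarity classes):
  B0 = {p0}
  B1 = {p1}
  B2 = {p2, q3}
  B3 = {p3, q2}
  B4 = {q0}
  B5 = {q1}
p0 ∈ B0, q0 ∈ B4 → different blocks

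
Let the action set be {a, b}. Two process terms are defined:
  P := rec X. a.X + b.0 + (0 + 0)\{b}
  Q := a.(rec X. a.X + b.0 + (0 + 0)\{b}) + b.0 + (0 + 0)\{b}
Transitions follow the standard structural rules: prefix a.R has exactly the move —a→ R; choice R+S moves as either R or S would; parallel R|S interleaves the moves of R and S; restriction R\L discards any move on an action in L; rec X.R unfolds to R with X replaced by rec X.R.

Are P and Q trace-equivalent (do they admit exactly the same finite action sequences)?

traces(P) = traces(Q)

LTS(P): 2 reachable states
  m0 = rec X. a.X + b.0 + (0 + 0)\{b} → —a→ m0, —b→ m1
  m1 = 0 → deadlocked
LTS(Q): 3 reachable states
  n0 = a.(rec X. a.X + b.0 + (0 + 0)\{b}) + b.0 + (0 + 0)\{b} → —a→ n1, —b→ n2
  n1 = rec X. a.X + b.0 + (0 + 0)\{b} → —a→ n1, —b→ n2
  n2 = 0 → deadlocked
Coarsest stable partition (strong bisimilarity classes):
  B0 = {m0, n0, n1}
  B1 = {m1, n2}
m0 ∈ B0, n0 ∈ B0 → same block
Bisimilar ⇒ trace-equivalent.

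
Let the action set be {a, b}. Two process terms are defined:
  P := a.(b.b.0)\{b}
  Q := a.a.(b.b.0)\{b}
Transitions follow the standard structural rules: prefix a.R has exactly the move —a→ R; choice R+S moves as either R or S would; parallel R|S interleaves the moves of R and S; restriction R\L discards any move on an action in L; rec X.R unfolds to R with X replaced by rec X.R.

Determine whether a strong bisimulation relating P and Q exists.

not bisimilar

Reachable graph of P (2 states):
  m0 = a.(b.b.0)\{b} → --a--▸ m1
  m1 = (b.b.0)\{b} → stopped
Reachable graph of Q (3 states):
  n0 = a.a.(b.b.0)\{b} → --a--▸ n1
  n1 = a.(b.b.0)\{b} → --a--▸ n2
  n2 = (b.b.0)\{b} → stopped
Coarsest stable partition (strong bisimilarity classes):
  B0 = {m0, n1}
  B1 = {m1, n2}
  B2 = {n0}
m0 ∈ B0, n0 ∈ B2 → different blocks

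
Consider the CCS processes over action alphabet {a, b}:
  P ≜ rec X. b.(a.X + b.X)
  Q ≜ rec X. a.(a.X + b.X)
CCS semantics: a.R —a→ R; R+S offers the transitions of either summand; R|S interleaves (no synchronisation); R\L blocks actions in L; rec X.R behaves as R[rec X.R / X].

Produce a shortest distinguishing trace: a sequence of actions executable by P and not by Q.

LTS(P): 2 reachable states
  s0 = rec X. b.(a.X + b.X) has moves =b=> s1
  s1 = a.(rec X. b.(a.X + b.X)) + b.(rec X. b.(a.X + b.X)) has moves =a=> s0, =b=> s0
LTS(Q): 2 reachable states
  t0 = rec X. a.(a.X + b.X) has moves =a=> t1
  t1 = a.(rec X. a.(a.X + b.X)) + b.(rec X. a.(a.X + b.X)) has moves =a=> t0, =b=> t0
Trace ⟨b⟩ through P, begin at {s0}:
  [1] b ⇒ {s1}
  ✓ P
Trace ⟨b⟩ through Q, begin at {t0}:
  [1] b ⇒ ∅ (Q stuck)

b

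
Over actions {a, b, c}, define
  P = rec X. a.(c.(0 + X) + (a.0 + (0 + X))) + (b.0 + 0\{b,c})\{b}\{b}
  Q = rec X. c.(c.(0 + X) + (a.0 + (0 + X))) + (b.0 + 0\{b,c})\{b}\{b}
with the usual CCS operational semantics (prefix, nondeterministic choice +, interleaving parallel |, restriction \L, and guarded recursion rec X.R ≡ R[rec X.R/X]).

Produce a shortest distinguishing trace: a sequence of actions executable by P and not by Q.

a

P's transition system — 4 states:
  m0 = rec X. a.(c.(0 + X) + (a.0 + (0 + X))) + (b.0 + 0\{b,c})\{b}\{b} :: =a=> m1
  m1 = c.(0 + (rec X. a.(c.(0 + X) + (a.0 + (0 + X))) + (b.0 + 0\{b,c})\{b}\{b})) + (a.0 + (0 + (rec X. a.(c.(0 + X) + (a.0 + (0 + X))) + (b.0 + 0\{b,c})\{b}\{b}))) :: =a=> m1, =a=> m2, =c=> m3
  m2 = 0 :: deadlocked
  m3 = 0 + (rec X. a.(c.(0 + X) + (a.0 + (0 + X))) + (b.0 + 0\{b,c})\{b}\{b}) :: =a=> m1
Q's transition system — 4 states:
  n0 = rec X. c.(c.(0 + X) + (a.0 + (0 + X))) + (b.0 + 0\{b,c})\{b}\{b} :: =c=> n1
  n1 = c.(0 + (rec X. c.(c.(0 + X) + (a.0 + (0 + X))) + (b.0 + 0\{b,c})\{b}\{b})) + (a.0 + (0 + (rec X. c.(c.(0 + X) + (a.0 + (0 + X))) + (b.0 + 0\{b,c})\{b}\{b}))) :: =a=> n2, =c=> n1, =c=> n3
  n2 = 0 :: deadlocked
  n3 = 0 + (rec X. c.(c.(0 + X) + (a.0 + (0 + X))) + (b.0 + 0\{b,c})\{b}\{b}) :: =c=> n1
Executing a from P (initial set {m0}):
  [1] a ⇒ {m1}
  — P admits the full trace.
Executing a from Q (initial set {n0}):
  [1] a ⇒ no successor for Q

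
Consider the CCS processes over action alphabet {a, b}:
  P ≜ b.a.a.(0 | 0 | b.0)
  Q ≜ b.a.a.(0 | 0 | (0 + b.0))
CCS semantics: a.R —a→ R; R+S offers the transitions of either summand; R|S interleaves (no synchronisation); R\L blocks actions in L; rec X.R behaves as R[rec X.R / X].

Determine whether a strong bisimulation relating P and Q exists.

P ~ Q

Reachable graph of P (5 states):
  m0 = b.a.a.(0 | 0 | b.0) has moves ··b··> m1
  m1 = a.a.(0 | 0 | b.0) has moves ··a··> m2
  m2 = a.(0 | 0 | b.0) has moves ··a··> m3
  m3 = 0 | 0 | b.0 has moves ··b··> m4
  m4 = 0 | 0 | 0 has moves stopped
Reachable graph of Q (5 states):
  n0 = b.a.a.(0 | 0 | (0 + b.0)) has moves ··b··> n1
  n1 = a.a.(0 | 0 | (0 + b.0)) has moves ··a··> n2
  n2 = a.(0 | 0 | (0 + b.0)) has moves ··a··> n3
  n3 = 0 | 0 | (0 + b.0) has moves ··b··> n4
  n4 = 0 | 0 | 0 has moves stopped
Bisimilarity quotient blocks:
  B0 = {m0, n0}
  B1 = {m1, n1}
  B2 = {m2, n2}
  B3 = {m3, n3}
  B4 = {m4, n4}
m0 ∈ B0, n0 ∈ B0 → same block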